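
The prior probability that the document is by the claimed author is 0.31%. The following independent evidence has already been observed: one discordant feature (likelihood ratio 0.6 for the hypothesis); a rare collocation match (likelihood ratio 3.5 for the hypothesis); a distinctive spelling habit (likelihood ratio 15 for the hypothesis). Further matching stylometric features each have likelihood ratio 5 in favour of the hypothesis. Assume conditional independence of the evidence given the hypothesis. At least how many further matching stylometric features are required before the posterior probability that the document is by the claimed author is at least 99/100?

Prior odds = 0.0031/0.9969 = 31/9969.
Combined Bayes factor of the evidence already in hand = 0.6 × 3.5 × 15 = 31.5.
Odds after that evidence = (31/9969) × 31.5 = 651/6646.
Target odds = 0.99/0.01 = 99.
Need 5ⁿ ≥ 99 ÷ (651/6646) = 219318/217.
5⁴ = 625 falls short of 219318/217 but 5⁵ = 3125 reaches it, so n = 5.

5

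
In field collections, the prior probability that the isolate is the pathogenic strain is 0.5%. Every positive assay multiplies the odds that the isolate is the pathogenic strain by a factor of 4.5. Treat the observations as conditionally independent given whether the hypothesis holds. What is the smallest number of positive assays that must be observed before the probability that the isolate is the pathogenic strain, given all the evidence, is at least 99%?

Prior odds = 0.005/0.995 = 1/199.
Likelihood ratio per positive assay = 4.5.
Target odds: 0.99 ÷ 0.01 = 99.
Need (1/199) × 4.5ⁿ ≥ 99, i.e. 4.5ⁿ ≥ 19701.
4.5⁶ = 8303.765625 falls short of 19701 but 4.5⁷ = 4782969/128 reaches it, so n = 7.

7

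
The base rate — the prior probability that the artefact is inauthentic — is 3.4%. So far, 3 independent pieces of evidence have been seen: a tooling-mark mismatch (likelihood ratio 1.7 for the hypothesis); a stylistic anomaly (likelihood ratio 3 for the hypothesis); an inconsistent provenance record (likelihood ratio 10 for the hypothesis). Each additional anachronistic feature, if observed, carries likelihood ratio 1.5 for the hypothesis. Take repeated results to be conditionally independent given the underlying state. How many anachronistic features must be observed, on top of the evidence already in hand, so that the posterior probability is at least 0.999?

Prior odds = 0.034/0.966 = 17/483.
Combined Bayes factor of the evidence already in hand = 1.7 × 3 × 10 = 51.
Odds after that evidence = (17/483) × 51 = 289/161.
Target odds = 0.999/0.001 = 999.
Need 1.5ⁿ ≥ 999 ÷ (289/161) = 160839/289.
1.5¹⁵ = 14348907/32768 falls short of 160839/289 but 1.5¹⁶ = 43046721/65536 reaches it, so n = 16.

16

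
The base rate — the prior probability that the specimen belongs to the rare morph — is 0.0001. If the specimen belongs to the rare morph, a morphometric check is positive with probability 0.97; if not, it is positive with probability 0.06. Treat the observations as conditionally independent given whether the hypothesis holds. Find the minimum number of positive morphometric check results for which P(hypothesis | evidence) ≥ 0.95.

Prior odds: 0.0001 ÷ 0.9999 = 1/9999.
Likelihood ratio of a positive = 0.97/0.06 = 97/6.
Target odds: 0.95 ÷ 0.05 = 19.
Need (1/9999) × (97/6)ⁿ ≥ 19, i.e. (97/6)ⁿ ≥ 189981.
(97/6)⁴ = 88529281/1296 falls short of 189981 but (97/6)⁵ ≈1.10434e+06 reaches it, so n = 5.

5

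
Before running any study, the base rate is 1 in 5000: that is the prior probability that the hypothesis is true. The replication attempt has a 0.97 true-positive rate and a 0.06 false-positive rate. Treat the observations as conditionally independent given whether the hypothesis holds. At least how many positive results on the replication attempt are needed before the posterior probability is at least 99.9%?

6

Prior odds: 0.0002 ÷ 0.9998 = 1/4999.
Likelihood ratio of a positive result = 0.97/0.06 = 97/6.
Target odds: 0.999 ÷ 0.001 = 999.
Require (97/6)ⁿ ≥ 999 ÷ (1/4999) = 4994001.
(97/6)⁵ ≈1.10434e+06 falls short of 4994001 but (97/6)⁶ ≈1.78535e+07 reaches it, so n = 6.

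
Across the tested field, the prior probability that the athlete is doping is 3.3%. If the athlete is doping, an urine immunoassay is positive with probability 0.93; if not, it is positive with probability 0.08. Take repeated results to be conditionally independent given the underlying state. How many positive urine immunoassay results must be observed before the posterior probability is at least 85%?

3

Prior odds = 0.033/0.967 = 33/967.
Likelihood ratio of a positive = 0.93/0.08 = 11.625.
Target posterior odds = 0.85/0.15 = 17/3.
Need (33/967) × 11.625ⁿ ≥ 17/3, i.e. 11.625ⁿ ≥ 16439/99.
11.625² = 135.140625 falls short of 16439/99 but 11.625³ = 804357/512 reaches it, so n = 3.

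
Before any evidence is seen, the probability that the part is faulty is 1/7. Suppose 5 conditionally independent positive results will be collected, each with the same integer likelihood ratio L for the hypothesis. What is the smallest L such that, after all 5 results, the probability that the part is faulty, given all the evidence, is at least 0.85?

Prior odds = (1/7)/(6/7) = 1/6.
Target odds = 0.85/0.15 = 17/3.
Need L⁵ ≥ 17/3 ÷ (1/6) = 34.
2⁵ = 32 < 34 ≤ 243 = 3⁵, so L = 3.

3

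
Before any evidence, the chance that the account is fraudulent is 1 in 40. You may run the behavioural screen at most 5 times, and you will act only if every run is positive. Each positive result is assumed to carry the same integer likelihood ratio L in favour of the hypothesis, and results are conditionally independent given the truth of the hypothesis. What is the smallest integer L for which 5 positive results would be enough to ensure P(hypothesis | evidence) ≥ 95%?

4

Prior odds = 0.025/0.975 = 1/39.
Target odds = 0.95/0.05 = 19.
Need L⁵ ≥ 19 ÷ (1/39) = 741.
3⁵ = 243 < 741 ≤ 1024 = 4⁵, so L = 4.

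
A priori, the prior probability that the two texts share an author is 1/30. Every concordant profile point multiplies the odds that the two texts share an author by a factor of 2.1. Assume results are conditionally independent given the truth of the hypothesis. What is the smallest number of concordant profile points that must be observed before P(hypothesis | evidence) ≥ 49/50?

Prior odds = (1/30)/(29/30) = 1/29.
Likelihood ratio per concordant profile point = 2.1.
Target posterior odds = 0.98/0.02 = 49.
Need (1/29) × 2.1ⁿ ≥ 49, i.e. 2.1ⁿ ≥ 1421.
2.1⁹ ≈794.28 falls short of 1421 but 2.1¹⁰ ≈1667.99 reaches it, so n = 10.

10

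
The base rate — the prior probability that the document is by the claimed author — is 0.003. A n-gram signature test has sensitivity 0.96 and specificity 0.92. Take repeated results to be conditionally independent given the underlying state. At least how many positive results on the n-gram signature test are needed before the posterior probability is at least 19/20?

Prior odds = 0.003/0.997 = 3/997.
False-positive rate = 1 − 0.92 = 0.08; likelihood ratio of a positive = 0.96/0.08 = 12.
Target odds: 0.95 ÷ 0.05 = 19.
Need (3/997) × 12ⁿ ≥ 19, i.e. 12ⁿ ≥ 18943/3.
12³ = 1728 falls short of 18943/3 but 12⁴ = 20736 reaches it, so n = 4.

4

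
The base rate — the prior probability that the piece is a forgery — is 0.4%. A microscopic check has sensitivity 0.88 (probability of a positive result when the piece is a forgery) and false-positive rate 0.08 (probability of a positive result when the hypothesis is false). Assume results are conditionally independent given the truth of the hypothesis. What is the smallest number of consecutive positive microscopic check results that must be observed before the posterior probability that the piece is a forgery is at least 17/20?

Prior odds: 0.004 ÷ 0.996 = 1/249.
Likelihood ratio of a positive result = 0.88/0.08 = 11.
Target posterior odds = 0.85/0.15 = 17/3.
Require 11ⁿ ≥ 17/3 ÷ (1/249) = 1411.
11³ = 1331 falls short of 1411 but 11⁴ = 14641 reaches it, so n = 4.

4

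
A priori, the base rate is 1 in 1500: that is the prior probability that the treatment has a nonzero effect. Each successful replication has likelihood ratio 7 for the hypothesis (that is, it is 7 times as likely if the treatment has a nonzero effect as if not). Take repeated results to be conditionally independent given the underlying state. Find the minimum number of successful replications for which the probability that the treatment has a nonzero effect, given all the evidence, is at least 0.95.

Prior odds: (1/1500) ÷ (1499/1500) = 1/1499.
Likelihood ratio per successful replication = 7.
Target posterior odds = 0.95/0.05 = 19.
Require 7ⁿ ≥ 19 ÷ (1/1499) = 28481.
7⁵ = 16807 falls short of 28481 but 7⁶ = 117649 reaches it, so n = 6.

6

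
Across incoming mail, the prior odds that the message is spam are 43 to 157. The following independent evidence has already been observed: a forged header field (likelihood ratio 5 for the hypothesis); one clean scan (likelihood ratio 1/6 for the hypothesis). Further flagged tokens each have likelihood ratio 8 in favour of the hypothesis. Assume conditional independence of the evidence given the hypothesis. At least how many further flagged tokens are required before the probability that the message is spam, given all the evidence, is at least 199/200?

Prior odds = 43/157.
Combined Bayes factor of the evidence already in hand = 5 × (1/6) = 5/6.
Odds after that evidence = (43/157) × 5/6 = 215/942.
Target odds = 0.995/0.005 = 199.
Need 8ⁿ ≥ 199 ÷ (215/942) = 187458/215.
8³ = 512 falls short of 187458/215 but 8⁴ = 4096 reaches it, so n = 4.

4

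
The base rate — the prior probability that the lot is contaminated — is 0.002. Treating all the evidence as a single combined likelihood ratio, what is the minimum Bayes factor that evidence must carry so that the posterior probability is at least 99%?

Prior odds = 0.002/0.998 = 1/499.
Target odds = 0.99/0.01 = 99.
Required Bayes factor = 99 ÷ (1/499) = 49401.

49401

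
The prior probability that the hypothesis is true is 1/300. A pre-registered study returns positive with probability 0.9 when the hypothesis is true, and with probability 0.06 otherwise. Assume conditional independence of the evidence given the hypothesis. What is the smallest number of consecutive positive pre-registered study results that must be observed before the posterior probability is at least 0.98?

4

Prior odds: (1/300) ÷ (299/300) = 1/299.
Likelihood ratio of a positive result = 0.9/0.06 = 15.
Target odds: 0.98 ÷ 0.02 = 49.
Require 15ⁿ ≥ 49 ÷ (1/299) = 14651.
15³ = 3375 falls short of 14651 but 15⁴ = 50625 reaches it, so n = 4.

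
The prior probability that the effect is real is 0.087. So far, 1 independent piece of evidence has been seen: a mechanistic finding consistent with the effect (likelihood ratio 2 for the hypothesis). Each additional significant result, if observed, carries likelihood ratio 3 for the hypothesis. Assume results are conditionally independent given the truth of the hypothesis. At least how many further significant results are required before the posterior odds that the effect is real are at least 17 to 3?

4

Prior odds = 0.087/0.913 = 87/913.
Bayes factor of the evidence already in hand = 2.
Odds after that evidence = (87/913) × 2 = 174/913.
Target odds = 17/3.
Need 3ⁿ ≥ 17/3 ÷ (174/913) = 15521/522.
3³ = 27 falls short of 15521/522 but 3⁴ = 81 reaches it, so n = 4.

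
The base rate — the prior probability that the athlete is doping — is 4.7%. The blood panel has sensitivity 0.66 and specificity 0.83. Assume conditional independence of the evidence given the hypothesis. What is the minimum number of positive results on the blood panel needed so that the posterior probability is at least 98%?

6

Prior odds = 0.047/0.953 = 47/953.
False-positive rate = 1 − 0.83 = 0.17; likelihood ratio of a positive = 0.66/0.17 = 66/17.
Target posterior odds = 0.98/0.02 = 49.
Need (47/953) × (66/17)ⁿ ≥ 49, i.e. (66/17)ⁿ ≥ 46697/47.
(66/17)⁵ ≈882.013 falls short of 46697/47 but (66/17)⁶ ≈3424.29 reaches it, so n = 6.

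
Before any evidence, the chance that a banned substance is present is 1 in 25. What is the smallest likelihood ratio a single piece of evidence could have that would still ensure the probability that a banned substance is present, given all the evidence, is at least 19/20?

Prior odds = 0.04/0.96 = 1/24.
Target odds = 0.95/0.05 = 19.
Required Bayes factor = 19 ÷ (1/24) = 456.

456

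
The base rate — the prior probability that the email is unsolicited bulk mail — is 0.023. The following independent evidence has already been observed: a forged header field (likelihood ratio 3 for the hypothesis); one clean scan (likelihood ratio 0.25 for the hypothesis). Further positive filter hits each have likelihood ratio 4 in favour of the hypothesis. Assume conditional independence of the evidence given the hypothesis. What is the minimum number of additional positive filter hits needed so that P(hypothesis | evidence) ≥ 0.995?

7

Prior odds = 0.023/0.977 = 23/977.
Combined Bayes factor of the evidence already in hand = 3 × 0.25 = 0.75.
Odds after that evidence = (23/977) × 0.75 = 69/3908.
Target odds = 0.995/0.005 = 199.
Need 4ⁿ ≥ 199 ÷ (69/3908) = 777692/69.
4⁶ = 4096 falls short of 777692/69 but 4⁷ = 16384 reaches it, so n = 7.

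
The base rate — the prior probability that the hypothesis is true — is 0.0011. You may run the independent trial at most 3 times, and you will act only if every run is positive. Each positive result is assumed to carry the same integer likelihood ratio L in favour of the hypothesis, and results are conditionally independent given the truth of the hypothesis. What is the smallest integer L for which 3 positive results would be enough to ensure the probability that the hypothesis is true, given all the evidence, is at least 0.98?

36

Prior odds = 0.0011/0.9989 = 11/9989.
Target odds = 0.98/0.02 = 49.
Need L³ ≥ 49 ÷ (11/9989) = 489461/11.
35³ = 42875 < 489461/11 ≤ 46656 = 36³, so L = 36.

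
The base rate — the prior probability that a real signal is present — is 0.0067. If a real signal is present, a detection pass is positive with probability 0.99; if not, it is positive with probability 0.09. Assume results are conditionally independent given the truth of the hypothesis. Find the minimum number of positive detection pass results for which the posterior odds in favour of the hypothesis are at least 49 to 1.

4

Prior odds: 0.0067 ÷ 0.9933 = 67/9933.
Likelihood ratio of a positive = 0.99/0.09 = 11.
Target odds = 49.
Need (67/9933) × 11ⁿ ≥ 49, i.e. 11ⁿ ≥ 486717/67.
11³ = 1331 falls short of 486717/67 but 11⁴ = 14641 reaches it, so n = 4.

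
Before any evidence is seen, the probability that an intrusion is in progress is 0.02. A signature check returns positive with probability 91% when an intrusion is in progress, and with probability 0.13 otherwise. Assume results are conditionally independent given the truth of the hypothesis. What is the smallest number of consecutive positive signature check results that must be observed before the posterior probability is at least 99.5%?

5

Prior odds = 0.02/0.98 = 1/49.
Likelihood ratio of a positive result = 0.91/0.13 = 7.
Target odds: 0.995 ÷ 0.005 = 199.
Need (1/49) × 7ⁿ ≥ 199, i.e. 7ⁿ ≥ 9751.
7⁴ = 2401 falls short of 9751 but 7⁵ = 16807 reaches it, so n = 5.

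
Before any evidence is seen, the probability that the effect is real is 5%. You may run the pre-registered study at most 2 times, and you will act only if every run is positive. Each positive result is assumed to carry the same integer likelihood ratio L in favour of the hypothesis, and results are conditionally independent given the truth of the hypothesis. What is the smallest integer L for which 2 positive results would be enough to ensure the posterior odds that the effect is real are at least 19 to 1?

Prior odds = 0.05/0.95 = 1/19.
Target odds = 19.
Need L² ≥ 19 ÷ (1/19) = 361.
18² = 324 < 361 ≤ 361 = 19², so L = 19.

19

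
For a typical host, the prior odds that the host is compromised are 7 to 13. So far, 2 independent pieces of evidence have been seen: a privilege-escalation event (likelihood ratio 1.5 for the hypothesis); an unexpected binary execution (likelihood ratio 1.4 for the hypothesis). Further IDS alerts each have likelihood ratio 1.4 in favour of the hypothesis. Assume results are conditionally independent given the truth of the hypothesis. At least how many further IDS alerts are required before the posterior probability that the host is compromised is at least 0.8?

4

Prior odds = 7/13.
Combined Bayes factor of the evidence already in hand = 1.5 × 1.4 = 2.1.
Odds after that evidence = (7/13) × 2.1 = 147/130.
Target odds = 0.8/0.2 = 4.
Need 1.4ⁿ ≥ 4 ÷ (147/130) = 520/147.
1.4³ = 2.744 falls short of 520/147 but 1.4⁴ = 3.8416 reaches it, so n = 4.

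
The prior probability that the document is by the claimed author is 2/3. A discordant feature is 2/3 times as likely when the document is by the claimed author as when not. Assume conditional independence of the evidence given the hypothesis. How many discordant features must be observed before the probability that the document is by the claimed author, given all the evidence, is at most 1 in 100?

14

Prior odds: (2/3) ÷ (1/3) = 2.
Likelihood ratio per discordant feature = 2/3.
Target posterior odds = 0.01/0.99 = 1/99.
Require (2/3)ⁿ ≤ 1/99 ÷ 2 = 1/198.
(2/3)¹³ = 8192/1594323 is still above 1/198 but (2/3)¹⁴ = 16384/4782969 is at or below it, so n = 14.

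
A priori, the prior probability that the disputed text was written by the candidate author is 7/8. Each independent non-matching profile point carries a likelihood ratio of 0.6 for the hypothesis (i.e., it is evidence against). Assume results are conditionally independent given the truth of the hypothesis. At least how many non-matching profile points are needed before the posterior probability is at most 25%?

Prior odds: 0.875 ÷ 0.125 = 7.
Likelihood ratio per non-matching profile point = 0.6.
Target odds: 0.25 ÷ 0.75 = 1/3.
Require 0.6ⁿ ≤ 1/3 ÷ 7 = 1/21.
0.6⁵ = 0.07776 is still above 1/21 but 0.6⁶ = 729/15625 is at or below it, so n = 6.

6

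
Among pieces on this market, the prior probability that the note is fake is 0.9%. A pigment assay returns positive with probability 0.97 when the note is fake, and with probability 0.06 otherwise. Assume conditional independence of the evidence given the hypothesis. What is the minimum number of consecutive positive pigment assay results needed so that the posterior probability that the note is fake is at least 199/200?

4

Prior odds = 0.009/0.991 = 9/991.
Likelihood ratio of a positive result = 0.97/0.06 = 97/6.
Target posterior odds = 0.995/0.005 = 199.
Need (9/991) × (97/6)ⁿ ≥ 199, i.e. (97/6)ⁿ ≥ 197209/9.
(97/6)³ = 912673/216 falls short of 197209/9 but (97/6)⁴ = 88529281/1296 reaches it, so n = 4.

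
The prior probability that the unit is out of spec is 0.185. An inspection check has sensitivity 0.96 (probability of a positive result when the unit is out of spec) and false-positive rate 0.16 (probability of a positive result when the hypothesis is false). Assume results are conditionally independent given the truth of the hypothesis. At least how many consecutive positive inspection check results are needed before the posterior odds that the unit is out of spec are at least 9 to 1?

3

Prior odds = 0.185/0.815 = 37/163.
Likelihood ratio of a positive result = 0.96/0.16 = 6.
Target odds = 9.
Need (37/163) × 6ⁿ ≥ 9, i.e. 6ⁿ ≥ 1467/37.
6² = 36 falls short of 1467/37 but 6³ = 216 reaches it, so n = 3.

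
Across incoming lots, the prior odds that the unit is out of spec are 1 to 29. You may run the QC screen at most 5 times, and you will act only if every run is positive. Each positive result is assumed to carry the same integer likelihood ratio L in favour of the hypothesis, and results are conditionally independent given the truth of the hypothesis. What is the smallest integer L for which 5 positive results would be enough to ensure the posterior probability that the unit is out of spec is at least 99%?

Prior odds = 1/29.
Target odds = 0.99/0.01 = 99.
Need L⁵ ≥ 99 ÷ (1/29) = 2871.
4⁵ = 1024 < 2871 ≤ 3125 = 5⁵, so L = 5.

5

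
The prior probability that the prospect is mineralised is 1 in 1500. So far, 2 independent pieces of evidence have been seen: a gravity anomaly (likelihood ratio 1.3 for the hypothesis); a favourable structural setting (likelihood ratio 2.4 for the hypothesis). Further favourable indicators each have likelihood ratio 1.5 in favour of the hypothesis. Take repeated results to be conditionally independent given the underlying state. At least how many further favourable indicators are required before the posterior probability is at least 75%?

Prior odds = (1/1500)/(1499/1500) = 1/1499.
Combined Bayes factor of the evidence already in hand = 1.3 × 2.4 = 3.12.
Odds after that evidence = (1/1499) × 3.12 = 78/37475.
Target odds = 0.75/0.25 = 3.
Need 1.5ⁿ ≥ 3 ÷ (78/37475) = 37475/26.
1.5¹⁷ = 129140163/131072 falls short of 37475/26 but 1.5¹⁸ = 387420489/262144 reaches it, so n = 18.

18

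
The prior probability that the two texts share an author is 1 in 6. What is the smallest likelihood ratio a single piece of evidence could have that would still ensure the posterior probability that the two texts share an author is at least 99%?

495

Prior odds = (1/6)/(5/6) = 0.2.
Target odds = 0.99/0.01 = 99.
Required Bayes factor = 99 ÷ 0.2 = 495.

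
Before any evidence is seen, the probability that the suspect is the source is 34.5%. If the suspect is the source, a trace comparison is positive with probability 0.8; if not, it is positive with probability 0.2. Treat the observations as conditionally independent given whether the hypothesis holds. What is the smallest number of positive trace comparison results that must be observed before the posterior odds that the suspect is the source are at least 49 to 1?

4

Prior odds = 0.345/0.655 = 69/131.
Likelihood ratio of a positive = 0.8/0.2 = 4.
Target odds = 49.
Need (69/131) × 4ⁿ ≥ 49, i.e. 4ⁿ ≥ 6419/69.
4³ = 64 falls short of 6419/69 but 4⁴ = 256 reaches it, so n = 4.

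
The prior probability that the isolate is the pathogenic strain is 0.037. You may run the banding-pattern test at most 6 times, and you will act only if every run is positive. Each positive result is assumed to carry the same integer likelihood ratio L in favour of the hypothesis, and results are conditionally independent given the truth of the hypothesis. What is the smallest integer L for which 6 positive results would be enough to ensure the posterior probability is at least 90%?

3

Prior odds = 0.037/0.963 = 37/963.
Target odds = 0.9/0.1 = 9.
Need L⁶ ≥ 9 ÷ (37/963) = 8667/37.
2⁶ = 64 < 8667/37 ≤ 729 = 3⁶, so L = 3.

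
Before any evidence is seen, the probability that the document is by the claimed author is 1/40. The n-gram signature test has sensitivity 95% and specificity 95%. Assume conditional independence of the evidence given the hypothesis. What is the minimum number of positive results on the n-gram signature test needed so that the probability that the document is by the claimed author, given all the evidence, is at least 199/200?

4

Prior odds = 0.025/0.975 = 1/39.
False-positive rate = 1 − 0.95 = 0.05; likelihood ratio of a positive = 0.95/0.05 = 19.
Target posterior odds = 0.995/0.005 = 199.
Require 19ⁿ ≥ 199 ÷ (1/39) = 7761.
19³ = 6859 falls short of 7761 but 19⁴ = 130321 reaches it, so n = 4.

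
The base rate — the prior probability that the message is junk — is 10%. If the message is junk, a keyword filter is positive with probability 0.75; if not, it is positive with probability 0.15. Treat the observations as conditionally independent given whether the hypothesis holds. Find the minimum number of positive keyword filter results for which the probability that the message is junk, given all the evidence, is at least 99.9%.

6

Prior odds = 0.1/0.9 = 1/9.
Likelihood ratio of a positive = 0.75/0.15 = 5.
Target odds: 0.999 ÷ 0.001 = 999.
Require 5ⁿ ≥ 999 ÷ (1/9) = 8991.
5⁵ = 3125 falls short of 8991 but 5⁶ = 15625 reaches it, so n = 6.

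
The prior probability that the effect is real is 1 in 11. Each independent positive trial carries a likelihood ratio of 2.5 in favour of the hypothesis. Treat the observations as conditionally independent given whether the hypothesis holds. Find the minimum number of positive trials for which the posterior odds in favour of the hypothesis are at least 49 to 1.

Prior odds = (1/11)/(10/11) = 0.1.
Likelihood ratio per positive trial = 2.5.
Target odds = 49.
Need 0.1 × 2.5ⁿ ≥ 49, i.e. 2.5ⁿ ≥ 490.
2.5⁶ = 244.140625 falls short of 490 but 2.5⁷ = 610.3515625 reaches it, so n = 7.

7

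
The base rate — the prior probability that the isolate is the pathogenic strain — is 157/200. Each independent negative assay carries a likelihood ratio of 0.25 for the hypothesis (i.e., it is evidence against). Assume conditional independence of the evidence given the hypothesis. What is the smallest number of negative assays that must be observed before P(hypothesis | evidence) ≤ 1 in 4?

Prior odds = 0.785/0.215 = 157/43.
Likelihood ratio per negative assay = 0.25.
Target posterior odds = 0.25/0.75 = 1/3.
Require 0.25ⁿ ≤ 1/3 ÷ (157/43) = 43/471.
0.25¹ = 0.25 is still above 43/471 but 0.25² = 0.0625 is at or below it, so n = 2.

2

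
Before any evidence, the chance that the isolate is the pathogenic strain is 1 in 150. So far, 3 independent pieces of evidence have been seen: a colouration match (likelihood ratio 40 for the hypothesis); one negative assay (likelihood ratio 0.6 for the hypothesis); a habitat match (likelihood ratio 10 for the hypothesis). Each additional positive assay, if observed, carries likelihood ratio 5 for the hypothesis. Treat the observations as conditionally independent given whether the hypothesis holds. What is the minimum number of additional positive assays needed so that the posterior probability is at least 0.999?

4

Prior odds = (1/150)/(149/150) = 1/149.
Combined Bayes factor of the evidence already in hand = 40 × 0.6 × 10 = 240.
Odds after that evidence = (1/149) × 240 = 240/149.
Target odds = 0.999/0.001 = 999.
Need 5ⁿ ≥ 999 ÷ (240/149) = 620.2125.
5³ = 125 falls short of 620.2125 but 5⁴ = 625 reaches it, so n = 4.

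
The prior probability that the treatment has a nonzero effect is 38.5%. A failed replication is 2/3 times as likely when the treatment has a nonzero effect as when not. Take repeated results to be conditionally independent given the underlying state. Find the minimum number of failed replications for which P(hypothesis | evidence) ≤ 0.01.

11

Prior odds = 0.385/0.615 = 77/123.
Likelihood ratio per failed replication = 2/3.
Target odds: 0.01 ÷ 0.99 = 1/99.
Need (77/123) × (2/3)ⁿ ≤ 1/99, i.e. (2/3)ⁿ ≤ 41/2541.
(2/3)¹⁰ = 1024/59049 is still above 41/2541 but (2/3)¹¹ = 2048/177147 is at or below it, so n = 11.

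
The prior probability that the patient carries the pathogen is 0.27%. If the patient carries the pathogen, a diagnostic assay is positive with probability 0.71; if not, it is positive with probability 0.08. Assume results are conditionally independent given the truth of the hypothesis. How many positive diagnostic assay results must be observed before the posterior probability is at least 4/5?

Prior odds = 0.0027/0.9973 = 27/9973.
Likelihood ratio of a positive = 0.71/0.08 = 8.875.
Target posterior odds = 0.8/0.2 = 4.
Need (27/9973) × 8.875ⁿ ≥ 4, i.e. 8.875ⁿ ≥ 39892/27.
8.875³ = 357911/512 falls short of 39892/27 but 8.875⁴ = 25411681/4096 reaches it, so n = 4.

4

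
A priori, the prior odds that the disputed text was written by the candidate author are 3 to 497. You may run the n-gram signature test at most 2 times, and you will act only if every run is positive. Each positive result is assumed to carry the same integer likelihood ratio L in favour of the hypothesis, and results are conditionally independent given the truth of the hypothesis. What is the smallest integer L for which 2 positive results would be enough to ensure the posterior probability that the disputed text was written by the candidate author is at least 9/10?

Prior odds = 3/497.
Target odds = 0.9/0.1 = 9.
Need L² ≥ 9 ÷ (3/497) = 1491.
38² = 1444 < 1491 ≤ 1521 = 39², so L = 39.

39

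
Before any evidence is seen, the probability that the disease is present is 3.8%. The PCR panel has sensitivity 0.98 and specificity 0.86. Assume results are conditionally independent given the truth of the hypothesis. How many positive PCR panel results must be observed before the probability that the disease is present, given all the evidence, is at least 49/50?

Prior odds = 0.038/0.962 = 19/481.
False-positive rate = 1 − 0.86 = 0.14; likelihood ratio of a positive = 0.98/0.14 = 7.
Target odds: 0.98 ÷ 0.02 = 49.
Need (19/481) × 7ⁿ ≥ 49, i.e. 7ⁿ ≥ 23569/19.
7³ = 343 falls short of 23569/19 but 7⁴ = 2401 reaches it, so n = 4.

4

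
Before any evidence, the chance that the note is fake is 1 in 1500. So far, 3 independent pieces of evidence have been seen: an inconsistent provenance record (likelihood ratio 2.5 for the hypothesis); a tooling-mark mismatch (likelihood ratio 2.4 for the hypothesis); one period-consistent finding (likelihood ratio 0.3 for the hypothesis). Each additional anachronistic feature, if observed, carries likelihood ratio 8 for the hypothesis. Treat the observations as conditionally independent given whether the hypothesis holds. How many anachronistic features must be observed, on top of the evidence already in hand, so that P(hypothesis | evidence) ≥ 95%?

Prior odds = (1/1500)/(1499/1500) = 1/1499.
Combined Bayes factor of the evidence already in hand = 2.5 × 2.4 × 0.3 = 1.8.
Odds after that evidence = (1/1499) × 1.8 = 9/7495.
Target odds = 0.95/0.05 = 19.
Need 8ⁿ ≥ 19 ÷ (9/7495) = 142405/9.
8⁴ = 4096 falls short of 142405/9 but 8⁵ = 32768 reaches it, so n = 5.

5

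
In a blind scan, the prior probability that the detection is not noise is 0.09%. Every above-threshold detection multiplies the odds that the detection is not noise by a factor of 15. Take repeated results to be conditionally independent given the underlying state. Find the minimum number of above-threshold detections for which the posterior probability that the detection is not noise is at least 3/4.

3

Prior odds: 0.0009 ÷ 0.9991 = 9/9991.
Likelihood ratio per above-threshold detection = 15.
Target odds: 0.75 ÷ 0.25 = 3.
Need (9/9991) × 15ⁿ ≥ 3, i.e. 15ⁿ ≥ 9991/3.
15² = 225 falls short of 9991/3 but 15³ = 3375 reaches it, so n = 3.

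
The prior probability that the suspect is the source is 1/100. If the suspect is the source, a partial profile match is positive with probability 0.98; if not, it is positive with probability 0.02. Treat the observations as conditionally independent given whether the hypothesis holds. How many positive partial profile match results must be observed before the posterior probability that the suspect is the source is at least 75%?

Prior odds: 0.01 ÷ 0.99 = 1/99.
Likelihood ratio of a positive = 0.98/0.02 = 49.
Target posterior odds = 0.75/0.25 = 3.
Require 49ⁿ ≥ 3 ÷ (1/99) = 297.
49¹ = 49 falls short of 297 but 49² = 2401 reaches it, so n = 2.

2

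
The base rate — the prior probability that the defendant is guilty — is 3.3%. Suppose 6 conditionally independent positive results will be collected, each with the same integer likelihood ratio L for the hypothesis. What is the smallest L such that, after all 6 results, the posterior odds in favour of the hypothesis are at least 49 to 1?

4

Prior odds = 0.033/0.967 = 33/967.
Target odds = 49.
Need L⁶ ≥ 49 ÷ (33/967) = 47383/33.
3⁶ = 729 < 47383/33 ≤ 4096 = 4⁶, so L = 4.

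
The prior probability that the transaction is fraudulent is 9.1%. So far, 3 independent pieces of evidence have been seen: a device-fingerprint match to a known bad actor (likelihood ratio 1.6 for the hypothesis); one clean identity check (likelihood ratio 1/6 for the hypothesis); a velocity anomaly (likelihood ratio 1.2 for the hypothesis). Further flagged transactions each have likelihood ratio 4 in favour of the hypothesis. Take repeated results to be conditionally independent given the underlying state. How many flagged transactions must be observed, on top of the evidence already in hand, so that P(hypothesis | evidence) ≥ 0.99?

Prior odds = 0.091/0.909 = 91/909.
Combined Bayes factor of the evidence already in hand = 1.6 × (1/6) × 1.2 = 0.32.
Odds after that evidence = (91/909) × 0.32 = 728/22725.
Target odds = 0.99/0.01 = 99.
Need 4ⁿ ≥ 99 ÷ (728/22725) = 2249775/728.
4⁵ = 1024 falls short of 2249775/728 but 4⁶ = 4096 reaches it, so n = 6.

6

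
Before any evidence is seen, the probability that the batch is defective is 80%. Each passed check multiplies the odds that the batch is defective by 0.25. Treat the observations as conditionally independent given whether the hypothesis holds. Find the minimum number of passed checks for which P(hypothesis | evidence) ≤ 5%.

4

Prior odds: 0.8 ÷ 0.2 = 4.
Likelihood ratio per passed check = 0.25.
Target posterior odds = 0.05/0.95 = 1/19.
Require 0.25ⁿ ≤ 1/19 ÷ 4 = 1/76.
0.25³ = 0.015625 is still above 1/76 but 0.25⁴ = 0.00390625 is at or below it, so n = 4.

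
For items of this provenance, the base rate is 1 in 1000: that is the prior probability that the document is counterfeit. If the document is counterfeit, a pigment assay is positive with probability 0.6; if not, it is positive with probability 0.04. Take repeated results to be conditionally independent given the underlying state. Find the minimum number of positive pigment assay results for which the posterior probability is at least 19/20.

Prior odds: 0.001 ÷ 0.999 = 1/999.
Likelihood ratio of a positive = 0.6/0.04 = 15.
Target odds: 0.95 ÷ 0.05 = 19.
Need (1/999) × 15ⁿ ≥ 19, i.e. 15ⁿ ≥ 18981.
15³ = 3375 falls short of 18981 but 15⁴ = 50625 reaches it, so n = 4.

4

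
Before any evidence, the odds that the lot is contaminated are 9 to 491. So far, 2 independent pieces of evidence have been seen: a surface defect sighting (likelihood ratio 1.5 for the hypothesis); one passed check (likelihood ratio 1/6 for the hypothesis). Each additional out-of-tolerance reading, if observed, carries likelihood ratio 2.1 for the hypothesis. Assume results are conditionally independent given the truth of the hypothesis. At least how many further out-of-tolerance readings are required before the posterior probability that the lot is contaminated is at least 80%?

Prior odds = 9/491.
Combined Bayes factor of the evidence already in hand = 1.5 × (1/6) = 0.25.
Odds after that evidence = (9/491) × 0.25 = 9/1964.
Target odds = 0.8/0.2 = 4.
Need 2.1ⁿ ≥ 4 ÷ (9/1964) = 7856/9.
2.1⁹ ≈794.28 falls short of 7856/9 but 2.1¹⁰ ≈1667.99 reaches it, so n = 10.

10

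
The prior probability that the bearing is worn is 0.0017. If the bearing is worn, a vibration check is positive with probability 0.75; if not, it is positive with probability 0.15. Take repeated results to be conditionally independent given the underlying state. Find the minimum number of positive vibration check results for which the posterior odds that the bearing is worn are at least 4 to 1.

Prior odds: 0.0017 ÷ 0.9983 = 17/9983.
Likelihood ratio of a positive = 0.75/0.15 = 5.
Target odds = 4.
Require 5ⁿ ≥ 4 ÷ (17/9983) = 39932/17.
5⁴ = 625 falls short of 39932/17 but 5⁵ = 3125 reaches it, so n = 5.

5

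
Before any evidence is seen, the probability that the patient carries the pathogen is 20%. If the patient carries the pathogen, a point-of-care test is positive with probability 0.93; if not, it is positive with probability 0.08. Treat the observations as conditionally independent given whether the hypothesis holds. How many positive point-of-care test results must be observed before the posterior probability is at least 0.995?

3

Prior odds: 0.2 ÷ 0.8 = 0.25.
Likelihood ratio of a positive = 0.93/0.08 = 11.625.
Target odds: 0.995 ÷ 0.005 = 199.
Need 0.25 × 11.625ⁿ ≥ 199, i.e. 11.625ⁿ ≥ 796.
11.625² = 135.140625 falls short of 796 but 11.625³ = 804357/512 reaches it, so n = 3.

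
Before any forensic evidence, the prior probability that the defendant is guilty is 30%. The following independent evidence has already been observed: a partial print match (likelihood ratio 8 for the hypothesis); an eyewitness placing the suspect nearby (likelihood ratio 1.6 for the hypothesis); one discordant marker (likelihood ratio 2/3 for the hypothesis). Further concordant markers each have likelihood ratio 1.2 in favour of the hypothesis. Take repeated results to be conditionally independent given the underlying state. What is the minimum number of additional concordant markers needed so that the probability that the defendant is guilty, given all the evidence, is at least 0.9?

Prior odds = 0.3/0.7 = 3/7.
Combined Bayes factor of the evidence already in hand = 8 × 1.6 × (2/3) = 128/15.
Odds after that evidence = (3/7) × 128/15 = 128/35.
Target odds = 0.9/0.1 = 9.
Need 1.2ⁿ ≥ 9 ÷ (128/35) = 2.4609375.
1.2⁴ = 2.0736 falls short of 2.4609375 but 1.2⁵ = 2.48832 reaches it, so n = 5.

5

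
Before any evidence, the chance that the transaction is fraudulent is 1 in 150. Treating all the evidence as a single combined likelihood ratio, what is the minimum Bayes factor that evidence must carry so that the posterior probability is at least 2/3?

Prior odds = (1/150)/(149/150) = 1/149.
Target odds = (2/3)/(1/3) = 2.
Required Bayes factor = 2 ÷ (1/149) = 298.

298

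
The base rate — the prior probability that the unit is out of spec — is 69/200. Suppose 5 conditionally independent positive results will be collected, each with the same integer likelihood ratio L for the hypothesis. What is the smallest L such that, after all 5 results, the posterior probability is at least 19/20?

3

Prior odds = 0.345/0.655 = 69/131.
Target odds = 0.95/0.05 = 19.
Need L⁵ ≥ 19 ÷ (69/131) = 2489/69.
2⁵ = 32 < 2489/69 ≤ 243 = 3⁵, so L = 3.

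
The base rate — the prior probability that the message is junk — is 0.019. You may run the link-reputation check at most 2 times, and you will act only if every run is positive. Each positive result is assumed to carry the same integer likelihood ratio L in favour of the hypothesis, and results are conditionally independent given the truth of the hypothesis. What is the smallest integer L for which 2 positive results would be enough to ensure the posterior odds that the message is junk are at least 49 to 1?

Prior odds = 0.019/0.981 = 19/981.
Target odds = 49.
Need L² ≥ 49 ÷ (19/981) = 48069/19.
50² = 2500 < 48069/19 ≤ 2601 = 51², so L = 51.

51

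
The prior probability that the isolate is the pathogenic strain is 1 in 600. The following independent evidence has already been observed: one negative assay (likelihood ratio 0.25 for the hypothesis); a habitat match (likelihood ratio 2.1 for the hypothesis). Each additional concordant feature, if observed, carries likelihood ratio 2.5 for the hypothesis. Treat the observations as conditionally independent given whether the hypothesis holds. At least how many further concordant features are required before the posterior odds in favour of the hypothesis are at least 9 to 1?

Prior odds = (1/600)/(599/600) = 1/599.
Combined Bayes factor of the evidence already in hand = 0.25 × 2.1 = 0.525.
Odds after that evidence = (1/599) × 0.525 = 21/23960.
Target odds = 9.
Need 2.5ⁿ ≥ 9 ÷ (21/23960) = 71880/7.
2.5¹⁰ = 9765625/1024 falls short of 71880/7 but 2.5¹¹ = 48828125/2048 reaches it, so n = 11.

11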